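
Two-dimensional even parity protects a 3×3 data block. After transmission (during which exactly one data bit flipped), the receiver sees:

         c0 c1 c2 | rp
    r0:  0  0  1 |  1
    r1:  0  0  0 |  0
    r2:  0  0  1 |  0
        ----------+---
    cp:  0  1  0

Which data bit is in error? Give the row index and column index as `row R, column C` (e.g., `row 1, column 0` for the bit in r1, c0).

row 2, column 1

Recompute each row's even parity and compare to rp:
  r0: data parity 1, sent rp 1 → ok
  r1: data parity 0, sent rp 0 → ok
  r2: data parity 1, sent rp 0 → mismatch
Recompute each column's even parity and compare to cp:
  c0: data parity 0, sent cp 0 → ok
  c1: data parity 0, sent cp 1 → mismatch
  c2: data parity 0, sent cp 0 → ok
Exactly one row (r2) and one column (c1) fail → the flipped bit is at their intersection.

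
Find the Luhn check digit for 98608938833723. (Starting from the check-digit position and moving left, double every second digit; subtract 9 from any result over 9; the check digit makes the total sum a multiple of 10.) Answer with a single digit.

1

Partial digits right→left: 3 2 7 3 3 8 8 3 9 8 0 6 8 9
Double every second digit counting from the check-digit position (so the 1st, 3rd, 5th, ... of the partial from the right).
  doubled (with −9 where >9): 6 5 6 7 9 0 7 → sum 40
  kept as-is: 2 3 8 3 8 6 9 → sum 39
Total = 40 + 39 = 79.
Check digit = (10 − (79 mod 10)) mod 10 = 1.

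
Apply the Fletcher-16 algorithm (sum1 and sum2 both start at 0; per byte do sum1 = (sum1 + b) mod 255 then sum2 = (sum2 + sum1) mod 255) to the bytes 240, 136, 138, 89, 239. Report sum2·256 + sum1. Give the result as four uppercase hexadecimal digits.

Running sums (mod 255):
  after byte 0 (240): sum1=240, sum2=240
  after byte 1 (136): sum1=121, sum2=106
  after byte 2 (138): sum1=4, sum2=110
  after byte 3 (89): sum1=93, sum2=203
  after byte 4 (239): sum1=77, sum2=25
Checksum = sum2·256 + sum1 = 25·256 + 77 = 6477 = 0x194D.

194D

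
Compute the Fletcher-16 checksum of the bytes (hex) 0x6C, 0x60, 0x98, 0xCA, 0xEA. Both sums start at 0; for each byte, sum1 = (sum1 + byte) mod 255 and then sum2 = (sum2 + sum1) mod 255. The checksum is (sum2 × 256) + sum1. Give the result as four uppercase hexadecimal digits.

Running sums (mod 255):
  after byte 0 (0x6C): sum1=108, sum2=108
  after byte 1 (0x60): sum1=204, sum2=57
  after byte 2 (0x98): sum1=101, sum2=158
  after byte 3 (0xCA): sum1=48, sum2=206
  after byte 4 (0xEA): sum1=27, sum2=233
Checksum = sum2·256 + sum1 = 233·256 + 27 = 59675 = 0xE91B.

E91B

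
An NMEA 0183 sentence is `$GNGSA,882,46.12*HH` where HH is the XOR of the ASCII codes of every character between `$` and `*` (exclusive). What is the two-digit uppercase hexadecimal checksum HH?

XOR the ASCII codes of the payload characters:
  'G' = 0x47 → acc = 0x47
  'N' = 0x4E → acc = 0x09
  'G' = 0x47 → acc = 0x4E
  'S' = 0x53 → acc = 0x1D
  'A' = 0x41 → acc = 0x5C
  ',' = 0x2C → acc = 0x70
  '8' = 0x38 → acc = 0x48
  '8' = 0x38 → acc = 0x70
  '2' = 0x32 → acc = 0x42
  ',' = 0x2C → acc = 0x6E
  '4' = 0x34 → acc = 0x5A
  '6' = 0x36 → acc = 0x6C
  '.' = 0x2E → acc = 0x42
  '1' = 0x31 → acc = 0x73
  '2' = 0x32 → acc = 0x41
Checksum = 0x41.

41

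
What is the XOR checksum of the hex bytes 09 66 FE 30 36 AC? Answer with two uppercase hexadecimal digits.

3B

XOR the bytes together:
  start with 0x09
  0x09 ⊕ 0x66 = 0x6F
  0x6F ⊕ 0xFE = 0x91
  0x91 ⊕ 0x30 = 0xA1
  0xA1 ⊕ 0x36 = 0x97
  0x97 ⊕ 0xAC = 0x3B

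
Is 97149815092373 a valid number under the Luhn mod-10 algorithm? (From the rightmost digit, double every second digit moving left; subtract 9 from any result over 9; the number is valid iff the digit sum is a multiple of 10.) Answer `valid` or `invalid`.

valid

From the right, keep odd positions and double even positions (subtract 9 from any doubled value over 9):
  doubled (positions 2,4,...): 5 4 0 2 9 2 9 → sum 31
  kept (positions 1,3,...): 3 3 9 5 8 4 7 → sum 39
Total = 70.
70 mod 10 = 0, so the number is valid.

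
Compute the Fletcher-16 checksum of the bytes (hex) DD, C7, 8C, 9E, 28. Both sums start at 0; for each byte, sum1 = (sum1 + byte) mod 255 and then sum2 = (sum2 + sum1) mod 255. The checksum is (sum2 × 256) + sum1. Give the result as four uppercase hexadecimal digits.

Running sums (mod 255):
  after byte 0 (DD): sum1=221, sum2=221
  after byte 1 (C7): sum1=165, sum2=131
  after byte 2 (8C): sum1=50, sum2=181
  after byte 3 (9E): sum1=208, sum2=134
  after byte 4 (28): sum1=248, sum2=127
Checksum = sum2·256 + sum1 = 127·256 + 248 = 32760 = 0x7FF8.

7FF8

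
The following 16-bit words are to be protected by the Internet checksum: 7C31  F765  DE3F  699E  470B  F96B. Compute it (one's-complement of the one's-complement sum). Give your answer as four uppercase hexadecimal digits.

One's-complement addition (fold any carry out of bit 15 back into bit 0):
  0x7C31 + 0xF765 = 0x17396 → wrap carry → 0x7397
  0x7397 + 0xDE3F = 0x151D6 → wrap carry → 0x51D7
  0x51D7 + 0x699E = 0x0BB75
  0xBB75 + 0x470B = 0x10280 → wrap carry → 0x0281
  0x0281 + 0xF96B = 0x0FBEC
One's-complement sum = 0xFBEC.
Checksum = ~0xFBEC & 0xFFFF = 0x0413.

0413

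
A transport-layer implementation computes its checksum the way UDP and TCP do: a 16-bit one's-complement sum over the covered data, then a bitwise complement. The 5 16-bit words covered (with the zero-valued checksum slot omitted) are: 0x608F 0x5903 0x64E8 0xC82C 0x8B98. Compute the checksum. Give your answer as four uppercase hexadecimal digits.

8DBF

One's-complement addition (fold any carry out of bit 15 back into bit 0):
  0x608F + 0x5903 = 0x0B992
  0xB992 + 0x64E8 = 0x11E7A → wrap carry → 0x1E7B
  0x1E7B + 0xC82C = 0x0E6A7
  0xE6A7 + 0x8B98 = 0x1723F → wrap carry → 0x7240
One's-complement sum = 0x7240.
Checksum = ~0x7240 & 0xFFFF = 0x8DBF.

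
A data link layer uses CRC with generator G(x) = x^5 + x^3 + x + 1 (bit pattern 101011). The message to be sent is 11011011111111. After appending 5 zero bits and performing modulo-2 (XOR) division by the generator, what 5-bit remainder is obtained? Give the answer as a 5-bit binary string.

Append 5 zeros: 1101101111111100000. Divide by 101011 (XOR where the leading bit is 1):
  pos 0: 110110 XOR 101011 = 011101
  pos 1: 111011 XOR 101011 = 010000
  pos 2: 100001 XOR 101011 = 001010
  pos 4: 101011 XOR 101011 = 000000
  pos 10: 111100 XOR 101011 = 010111
  pos 11: 101110 XOR 101011 = 000101
Remainder (last 5 bits) = 10100. This is the CRC / FCS.

10100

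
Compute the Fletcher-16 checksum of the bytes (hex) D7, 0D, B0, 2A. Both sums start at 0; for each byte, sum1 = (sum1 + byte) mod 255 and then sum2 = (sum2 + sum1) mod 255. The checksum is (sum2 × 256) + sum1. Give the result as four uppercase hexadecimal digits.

Running sums (mod 255):
  after byte 0 (D7): sum1=215, sum2=215
  after byte 1 (0D): sum1=228, sum2=188
  after byte 2 (B0): sum1=149, sum2=82
  after byte 3 (2A): sum1=191, sum2=18
Checksum = sum2·256 + sum1 = 18·256 + 191 = 4799 = 0x12BF.

12BF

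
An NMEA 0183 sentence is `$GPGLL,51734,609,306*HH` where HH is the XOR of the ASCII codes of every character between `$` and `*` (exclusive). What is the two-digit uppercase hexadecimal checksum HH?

42

XOR the ASCII codes of the payload characters:
  'G' = 0x47 → acc = 0x47
  'P' = 0x50 → acc = 0x17
  'G' = 0x47 → acc = 0x50
  'L' = 0x4C → acc = 0x1C
  'L' = 0x4C → acc = 0x50
  ',' = 0x2C → acc = 0x7C
  '5' = 0x35 → acc = 0x49
  '1' = 0x31 → acc = 0x78
  '7' = 0x37 → acc = 0x4F
  '3' = 0x33 → acc = 0x7C
  '4' = 0x34 → acc = 0x48
  ',' = 0x2C → acc = 0x64
  '6' = 0x36 → acc = 0x52
  '0' = 0x30 → acc = 0x62
  '9' = 0x39 → acc = 0x5B
  ',' = 0x2C → acc = 0x77
  '3' = 0x33 → acc = 0x44
  '0' = 0x30 → acc = 0x74
  '6' = 0x36 → acc = 0x42
Checksum = 0x42.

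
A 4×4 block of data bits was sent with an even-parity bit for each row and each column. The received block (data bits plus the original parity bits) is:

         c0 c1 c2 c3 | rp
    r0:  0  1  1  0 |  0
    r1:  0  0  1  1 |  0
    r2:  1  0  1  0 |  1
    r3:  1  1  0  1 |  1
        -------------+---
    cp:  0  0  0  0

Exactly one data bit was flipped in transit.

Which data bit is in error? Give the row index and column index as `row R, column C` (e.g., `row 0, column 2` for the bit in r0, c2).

Recompute each row's even parity and compare to rp:
  r0: data parity 0, sent rp 0 → ok
  r1: data parity 0, sent rp 0 → ok
  r2: data parity 0, sent rp 1 → mismatch
  r3: data parity 1, sent rp 1 → ok
Recompute each column's even parity and compare to cp:
  c0: data parity 0, sent cp 0 → ok
  c1: data parity 0, sent cp 0 → ok
  c2: data parity 1, sent cp 0 → mismatch
  c3: data parity 0, sent cp 0 → ok
Exactly one row (r2) and one column (c2) fail → the flipped bit is at their intersection.

row 2, column 2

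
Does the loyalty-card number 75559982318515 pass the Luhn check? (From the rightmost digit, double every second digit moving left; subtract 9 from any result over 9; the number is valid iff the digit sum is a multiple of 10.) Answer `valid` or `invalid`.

invalid

From the right, keep odd positions and double even positions (subtract 9 from any doubled value over 9):
  doubled (positions 2,4,...): 2 7 6 7 9 1 5 → sum 37
  kept (positions 1,3,...): 5 5 1 2 9 5 5 → sum 32
Total = 69.
69 mod 10 = 9, so the number is invalid.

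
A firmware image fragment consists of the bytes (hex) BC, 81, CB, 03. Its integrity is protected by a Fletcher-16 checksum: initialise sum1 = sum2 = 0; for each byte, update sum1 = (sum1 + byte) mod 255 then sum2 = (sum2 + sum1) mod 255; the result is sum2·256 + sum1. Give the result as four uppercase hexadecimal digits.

Running sums (mod 255):
  after byte 0 (BC): sum1=188, sum2=188
  after byte 1 (81): sum1=62, sum2=250
  after byte 2 (CB): sum1=10, sum2=5
  after byte 3 (03): sum1=13, sum2=18
Checksum = sum2·256 + sum1 = 18·256 + 13 = 4621 = 0x120D.

120D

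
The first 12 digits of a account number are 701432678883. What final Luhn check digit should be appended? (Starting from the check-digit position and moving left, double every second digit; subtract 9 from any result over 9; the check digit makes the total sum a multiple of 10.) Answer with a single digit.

Partial digits right→left: 3 8 8 8 7 6 2 3 4 1 0 7
Double every second digit counting from the check-digit position (so the 1st, 3rd, 5th, ... of the partial from the right).
  doubled (with −9 where >9): 6 7 5 4 8 0 → sum 30
  kept as-is: 8 8 6 3 1 7 → sum 33
Total = 30 + 33 = 63.
Check digit = (10 − (63 mod 10)) mod 10 = 7.

7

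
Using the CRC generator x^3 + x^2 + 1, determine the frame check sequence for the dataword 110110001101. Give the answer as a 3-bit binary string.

Append 3 zeros: 110110001101000. Divide by 1101 (XOR where the leading bit is 1):
  pos 0: 1101 XOR 1101 = 0000
  pos 4: 1000 XOR 1101 = 0101
  pos 5: 1011 XOR 1101 = 0110
  pos 6: 1101 XOR 1101 = 0000
  pos 11: 1000 XOR 1101 = 0101
Remainder (last 3 bits) = 101. This is the CRC / FCS.

101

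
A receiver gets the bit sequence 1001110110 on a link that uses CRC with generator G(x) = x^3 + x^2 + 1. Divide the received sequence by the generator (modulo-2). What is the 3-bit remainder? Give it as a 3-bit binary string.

Modulo-2 division of 1001110110 by 1101:
  pos 0: 1001 XOR 1101 = 0100
  pos 1: 1001 XOR 1101 = 0100
  pos 2: 1001 XOR 1101 = 0100
  pos 3: 1000 XOR 1101 = 0101
  pos 4: 1011 XOR 1101 = 0110
  pos 5: 1101 XOR 1101 = 0000
Remainder = 000 (zero — the frame passes the CRC check).

000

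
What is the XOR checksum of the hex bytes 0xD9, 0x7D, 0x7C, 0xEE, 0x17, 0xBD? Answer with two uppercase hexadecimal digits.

XOR the bytes together:
  start with 0xD9
  0xD9 ⊕ 0x7D = 0xA4
  0xA4 ⊕ 0x7C = 0xD8
  0xD8 ⊕ 0xEE = 0x36
  0x36 ⊕ 0x17 = 0x21
  0x21 ⊕ 0xBD = 0x9C

9C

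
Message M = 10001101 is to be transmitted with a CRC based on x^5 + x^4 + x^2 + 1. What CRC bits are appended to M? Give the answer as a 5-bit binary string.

10100

Append 5 zeros: 1000110100000. Divide by 110101 (XOR where the leading bit is 1):
  pos 0: 100011 XOR 110101 = 010110
  pos 1: 101100 XOR 110101 = 011001
  pos 2: 110011 XOR 110101 = 000110
  pos 5: 110000 XOR 110101 = 000101
Remainder (last 5 bits) = 10100. This is the CRC / FCS.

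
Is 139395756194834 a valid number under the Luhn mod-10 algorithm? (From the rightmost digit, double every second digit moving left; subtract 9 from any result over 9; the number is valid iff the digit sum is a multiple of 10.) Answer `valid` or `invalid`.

invalid

From the right, keep odd positions and double even positions (subtract 9 from any doubled value over 9):
  doubled (positions 2,4,...): 6 8 2 1 1 6 6 → sum 30
  kept (positions 1,3,...): 4 8 9 6 7 9 9 1 → sum 53
Total = 83.
83 mod 10 = 3, so the number is invalid.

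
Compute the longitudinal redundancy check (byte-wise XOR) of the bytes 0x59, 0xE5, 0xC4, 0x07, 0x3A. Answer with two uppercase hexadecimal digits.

45

XOR the bytes together:
  start with 0x59
  0x59 ⊕ 0xE5 = 0xBC
  0xBC ⊕ 0xC4 = 0x78
  0x78 ⊕ 0x07 = 0x7F
  0x7F ⊕ 0x3A = 0x45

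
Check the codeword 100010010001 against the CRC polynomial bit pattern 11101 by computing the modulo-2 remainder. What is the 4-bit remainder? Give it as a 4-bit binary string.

0000

Modulo-2 division of 100010010001 by 11101:
  pos 0: 10001 XOR 11101 = 01100
  pos 1: 11000 XOR 11101 = 00101
  pos 3: 10101 XOR 11101 = 01000
  pos 4: 10000 XOR 11101 = 01101
  pos 5: 11010 XOR 11101 = 00111
  pos 7: 11101 XOR 11101 = 00000
Remainder = 0000 (zero — the frame passes the CRC check).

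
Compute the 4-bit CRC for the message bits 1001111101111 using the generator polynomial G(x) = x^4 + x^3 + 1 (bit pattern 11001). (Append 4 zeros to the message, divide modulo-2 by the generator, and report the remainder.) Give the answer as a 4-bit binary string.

1111

Append 4 zeros: 10011111011110000. Divide by 11001 (XOR where the leading bit is 1):
  pos 0: 10011 XOR 11001 = 01010
  pos 1: 10101 XOR 11001 = 01100
  pos 2: 11001 XOR 11001 = 00000
  pos 7: 10111 XOR 11001 = 01110
  pos 8: 11101 XOR 11001 = 00100
  pos 10: 10000 XOR 11001 = 01001
  pos 11: 10010 XOR 11001 = 01011
  pos 12: 10110 XOR 11001 = 01111
Remainder (last 4 bits) = 1111. This is the CRC / FCS.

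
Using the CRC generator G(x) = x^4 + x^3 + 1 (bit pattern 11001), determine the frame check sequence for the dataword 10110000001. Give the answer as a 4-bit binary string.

Append 4 zeros: 101100000010000. Divide by 11001 (XOR where the leading bit is 1):
  pos 0: 10110 XOR 11001 = 01111
  pos 1: 11110 XOR 11001 = 00111
  pos 3: 11100 XOR 11001 = 00101
  pos 5: 10100 XOR 11001 = 01101
  pos 6: 11011 XOR 11001 = 00010
  pos 9: 10000 XOR 11001 = 01001
  pos 10: 10010 XOR 11001 = 01011
Remainder (last 4 bits) = 1011. This is the CRC / FCS.

1011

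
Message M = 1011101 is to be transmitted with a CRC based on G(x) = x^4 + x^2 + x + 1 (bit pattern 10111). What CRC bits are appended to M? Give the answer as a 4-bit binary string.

0111

Append 4 zeros: 10111010000. Divide by 10111 (XOR where the leading bit is 1):
  pos 0: 10111 XOR 10111 = 00000
  pos 6: 10000 XOR 10111 = 00111
Remainder (last 4 bits) = 0111. This is the CRC / FCS.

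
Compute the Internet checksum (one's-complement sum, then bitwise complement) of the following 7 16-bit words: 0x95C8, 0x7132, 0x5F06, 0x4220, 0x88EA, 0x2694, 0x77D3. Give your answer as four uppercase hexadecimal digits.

One's-complement addition (fold any carry out of bit 15 back into bit 0):
  0x95C8 + 0x7132 = 0x106FA → wrap carry → 0x06FB
  0x06FB + 0x5F06 = 0x06601
  0x6601 + 0x4220 = 0x0A821
  0xA821 + 0x88EA = 0x1310B → wrap carry → 0x310C
  0x310C + 0x2694 = 0x057A0
  0x57A0 + 0x77D3 = 0x0CF73
One's-complement sum = 0xCF73.
Checksum = ~0xCF73 & 0xFFFF = 0x308C.

308C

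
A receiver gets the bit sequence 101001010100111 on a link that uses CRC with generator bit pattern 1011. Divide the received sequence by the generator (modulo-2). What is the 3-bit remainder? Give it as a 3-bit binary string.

011

Modulo-2 division of 101001010100111 by 1011:
  pos 0: 1010 XOR 1011 = 0001
  pos 3: 1010 XOR 1011 = 0001
  pos 6: 1101 XOR 1011 = 0110
  pos 7: 1100 XOR 1011 = 0111
  pos 8: 1110 XOR 1011 = 0101
  pos 9: 1011 XOR 1011 = 0000
Remainder = 011 (nonzero — an error is detected).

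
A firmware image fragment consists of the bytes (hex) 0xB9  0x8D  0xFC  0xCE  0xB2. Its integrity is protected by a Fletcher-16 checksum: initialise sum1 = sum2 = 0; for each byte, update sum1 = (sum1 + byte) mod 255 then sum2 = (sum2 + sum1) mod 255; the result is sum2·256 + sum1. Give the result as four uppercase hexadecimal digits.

Running sums (mod 255):
  after byte 0 (0xB9): sum1=185, sum2=185
  after byte 1 (0x8D): sum1=71, sum2=1
  after byte 2 (0xFC): sum1=68, sum2=69
  after byte 3 (0xCE): sum1=19, sum2=88
  after byte 4 (0xB2): sum1=197, sum2=30
Checksum = sum2·256 + sum1 = 30·256 + 197 = 7877 = 0x1EC5.

1EC5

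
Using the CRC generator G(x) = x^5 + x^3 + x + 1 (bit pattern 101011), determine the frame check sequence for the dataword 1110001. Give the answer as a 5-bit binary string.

Append 5 zeros: 111000100000. Divide by 101011 (XOR where the leading bit is 1):
  pos 0: 111000 XOR 101011 = 010011
  pos 1: 100111 XOR 101011 = 001100
  pos 3: 110000 XOR 101011 = 011011
  pos 4: 110110 XOR 101011 = 011101
  pos 5: 111010 XOR 101011 = 010001
  pos 6: 100010 XOR 101011 = 001001
Remainder (last 5 bits) = 01001. This is the CRC / FCS.

01001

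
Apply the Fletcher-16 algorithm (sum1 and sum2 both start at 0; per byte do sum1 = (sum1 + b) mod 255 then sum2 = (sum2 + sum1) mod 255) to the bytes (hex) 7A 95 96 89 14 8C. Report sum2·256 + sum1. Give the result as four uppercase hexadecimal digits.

76D0

Running sums (mod 255):
  after byte 0 (7A): sum1=122, sum2=122
  after byte 1 (95): sum1=16, sum2=138
  after byte 2 (96): sum1=166, sum2=49
  after byte 3 (89): sum1=48, sum2=97
  after byte 4 (14): sum1=68, sum2=165
  after byte 5 (8C): sum1=208, sum2=118
Checksum = sum2·256 + sum1 = 118·256 + 208 = 30416 = 0x76D0.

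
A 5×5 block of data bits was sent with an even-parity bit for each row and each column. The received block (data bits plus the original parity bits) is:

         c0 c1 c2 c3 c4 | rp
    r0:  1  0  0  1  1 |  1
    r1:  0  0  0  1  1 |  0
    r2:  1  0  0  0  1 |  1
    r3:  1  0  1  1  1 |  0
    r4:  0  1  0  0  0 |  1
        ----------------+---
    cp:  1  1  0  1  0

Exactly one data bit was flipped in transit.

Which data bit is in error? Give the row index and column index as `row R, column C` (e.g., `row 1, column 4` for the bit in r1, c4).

Recompute each row's even parity and compare to rp:
  r0: data parity 1, sent rp 1 → ok
  r1: data parity 0, sent rp 0 → ok
  r2: data parity 0, sent rp 1 → mismatch
  r3: data parity 0, sent rp 0 → ok
  r4: data parity 1, sent rp 1 → ok
Recompute each column's even parity and compare to cp:
  c0: data parity 1, sent cp 1 → ok
  c1: data parity 1, sent cp 1 → ok
  c2: data parity 1, sent cp 0 → mismatch
  c3: data parity 1, sent cp 1 → ok
  c4: data parity 0, sent cp 0 → ok
Exactly one row (r2) and one column (c2) fail → the flipped bit is at their intersection.

row 2, column 2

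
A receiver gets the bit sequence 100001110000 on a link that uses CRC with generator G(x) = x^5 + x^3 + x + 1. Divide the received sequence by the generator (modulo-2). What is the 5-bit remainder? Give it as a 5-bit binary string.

00000

Modulo-2 division of 100001110000 by 101011:
  pos 0: 100001 XOR 101011 = 001010
  pos 2: 101011 XOR 101011 = 000000
Remainder = 00000 (zero — the frame passes the CRC check).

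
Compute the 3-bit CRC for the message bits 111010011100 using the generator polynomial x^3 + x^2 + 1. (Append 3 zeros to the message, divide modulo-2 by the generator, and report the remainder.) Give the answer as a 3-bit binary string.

Append 3 zeros: 111010011100000. Divide by 1101 (XOR where the leading bit is 1):
  pos 0: 1110 XOR 1101 = 0011
  pos 2: 1110 XOR 1101 = 0011
  pos 4: 1101 XOR 1101 = 0000
  pos 8: 1100 XOR 1101 = 0001
  pos 11: 1000 XOR 1101 = 0101
Remainder (last 3 bits) = 101. This is the CRC / FCS.

101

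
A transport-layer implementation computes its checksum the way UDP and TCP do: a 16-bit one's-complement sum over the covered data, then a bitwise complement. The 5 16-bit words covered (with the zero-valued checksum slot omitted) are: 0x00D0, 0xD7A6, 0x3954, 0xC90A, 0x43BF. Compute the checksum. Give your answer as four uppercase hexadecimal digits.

One's-complement addition (fold any carry out of bit 15 back into bit 0):
  0x00D0 + 0xD7A6 = 0x0D876
  0xD876 + 0x3954 = 0x111CA → wrap carry → 0x11CB
  0x11CB + 0xC90A = 0x0DAD5
  0xDAD5 + 0x43BF = 0x11E94 → wrap carry → 0x1E95
One's-complement sum = 0x1E95.
Checksum = ~0x1E95 & 0xFFFF = 0xE16A.

E16A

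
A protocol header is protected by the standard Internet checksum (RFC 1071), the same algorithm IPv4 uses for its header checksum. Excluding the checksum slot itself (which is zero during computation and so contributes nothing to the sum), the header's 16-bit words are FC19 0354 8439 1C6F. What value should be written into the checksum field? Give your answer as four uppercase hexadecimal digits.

5FE9

One's-complement addition (fold any carry out of bit 15 back into bit 0):
  0xFC19 + 0x0354 = 0x0FF6D
  0xFF6D + 0x8439 = 0x183A6 → wrap carry → 0x83A7
  0x83A7 + 0x1C6F = 0x0A016
One's-complement sum = 0xA016.
Checksum = ~0xA016 & 0xFFFF = 0x5FE9.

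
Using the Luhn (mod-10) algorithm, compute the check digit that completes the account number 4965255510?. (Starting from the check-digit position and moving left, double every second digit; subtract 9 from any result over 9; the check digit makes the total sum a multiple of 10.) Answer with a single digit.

Partial digits right→left: 0 1 5 5 5 2 5 6 9 4
Double every second digit counting from the check-digit position (so the 1st, 3rd, 5th, ... of the partial from the right).
  doubled (with −9 where >9): 0 1 1 1 9 → sum 12
  kept as-is: 1 5 2 6 4 → sum 18
Total = 12 + 18 = 30.
Check digit = (10 − (30 mod 10)) mod 10 = 0.

0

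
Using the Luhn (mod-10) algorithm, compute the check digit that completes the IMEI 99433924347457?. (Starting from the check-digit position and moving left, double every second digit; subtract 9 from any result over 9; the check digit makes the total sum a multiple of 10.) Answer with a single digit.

4

Partial digits right→left: 7 5 4 7 4 3 4 2 9 3 3 4 9 9
Double every second digit counting from the check-digit position (so the 1st, 3rd, 5th, ... of the partial from the right).
  doubled (with −9 where >9): 5 8 8 8 9 6 9 → sum 53
  kept as-is: 5 7 3 2 3 4 9 → sum 33
Total = 53 + 33 = 86.
Check digit = (10 − (86 mod 10)) mod 10 = 4.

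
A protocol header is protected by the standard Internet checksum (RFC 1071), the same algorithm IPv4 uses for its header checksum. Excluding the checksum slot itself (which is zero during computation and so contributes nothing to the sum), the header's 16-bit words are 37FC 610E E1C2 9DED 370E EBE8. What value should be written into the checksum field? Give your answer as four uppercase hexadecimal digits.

C44D

One's-complement addition (fold any carry out of bit 15 back into bit 0):
  0x37FC + 0x610E = 0x0990A
  0x990A + 0xE1C2 = 0x17ACC → wrap carry → 0x7ACD
  0x7ACD + 0x9DED = 0x118BA → wrap carry → 0x18BB
  0x18BB + 0x370E = 0x04FC9
  0x4FC9 + 0xEBE8 = 0x13BB1 → wrap carry → 0x3BB2
One's-complement sum = 0x3BB2.
Checksum = ~0x3BB2 & 0xFFFF = 0xC44D.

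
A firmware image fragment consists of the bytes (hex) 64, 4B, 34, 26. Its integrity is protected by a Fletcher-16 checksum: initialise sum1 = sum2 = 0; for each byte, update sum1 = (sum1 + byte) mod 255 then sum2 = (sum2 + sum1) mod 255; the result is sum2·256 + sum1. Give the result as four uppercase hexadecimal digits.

Running sums (mod 255):
  after byte 0 (64): sum1=100, sum2=100
  after byte 1 (4B): sum1=175, sum2=20
  after byte 2 (34): sum1=227, sum2=247
  after byte 3 (26): sum1=10, sum2=2
Checksum = sum2·256 + sum1 = 2·256 + 10 = 522 = 0x020A.

020A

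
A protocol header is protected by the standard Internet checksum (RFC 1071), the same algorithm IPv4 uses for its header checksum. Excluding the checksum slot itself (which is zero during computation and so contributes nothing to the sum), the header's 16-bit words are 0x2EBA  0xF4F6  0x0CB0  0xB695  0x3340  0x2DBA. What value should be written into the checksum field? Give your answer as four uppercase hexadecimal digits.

One's-complement addition (fold any carry out of bit 15 back into bit 0):
  0x2EBA + 0xF4F6 = 0x123B0 → wrap carry → 0x23B1
  0x23B1 + 0x0CB0 = 0x03061
  0x3061 + 0xB695 = 0x0E6F6
  0xE6F6 + 0x3340 = 0x11A36 → wrap carry → 0x1A37
  0x1A37 + 0x2DBA = 0x047F1
One's-complement sum = 0x47F1.
Checksum = ~0x47F1 & 0xFFFF = 0xB80E.

B80E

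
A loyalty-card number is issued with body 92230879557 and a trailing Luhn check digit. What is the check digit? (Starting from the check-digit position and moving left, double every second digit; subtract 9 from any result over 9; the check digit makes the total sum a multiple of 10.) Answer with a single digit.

9

Partial digits right→left: 7 5 5 9 7 8 0 3 2 2 9
Double every second digit counting from the check-digit position (so the 1st, 3rd, 5th, ... of the partial from the right).
  doubled (with −9 where >9): 5 1 5 0 4 9 → sum 24
  kept as-is: 5 9 8 3 2 → sum 27
Total = 24 + 27 = 51.
Check digit = (10 − (51 mod 10)) mod 10 = 9.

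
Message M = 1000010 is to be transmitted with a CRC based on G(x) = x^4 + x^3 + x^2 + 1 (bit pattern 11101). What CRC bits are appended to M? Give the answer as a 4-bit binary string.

1111

Append 4 zeros: 10000100000. Divide by 11101 (XOR where the leading bit is 1):
  pos 0: 10000 XOR 11101 = 01101
  pos 1: 11011 XOR 11101 = 00110
  pos 3: 11000 XOR 11101 = 00101
  pos 5: 10100 XOR 11101 = 01001
  pos 6: 10010 XOR 11101 = 01111
Remainder (last 4 bits) = 1111. This is the CRC / FCS.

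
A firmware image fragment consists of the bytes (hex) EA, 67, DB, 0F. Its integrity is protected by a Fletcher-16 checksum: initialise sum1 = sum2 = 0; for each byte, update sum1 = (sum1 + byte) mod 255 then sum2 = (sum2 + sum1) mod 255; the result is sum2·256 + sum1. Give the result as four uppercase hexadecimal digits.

Running sums (mod 255):
  after byte 0 (EA): sum1=234, sum2=234
  after byte 1 (67): sum1=82, sum2=61
  after byte 2 (DB): sum1=46, sum2=107
  after byte 3 (0F): sum1=61, sum2=168
Checksum = sum2·256 + sum1 = 168·256 + 61 = 43069 = 0xA83D.

A83D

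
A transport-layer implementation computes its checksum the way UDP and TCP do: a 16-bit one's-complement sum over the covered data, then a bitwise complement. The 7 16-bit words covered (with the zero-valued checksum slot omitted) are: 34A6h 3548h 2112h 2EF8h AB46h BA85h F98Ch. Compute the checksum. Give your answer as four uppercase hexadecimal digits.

E6AD

One's-complement addition (fold any carry out of bit 15 back into bit 0):
  0x34A6 + 0x3548 = 0x069EE
  0x69EE + 0x2112 = 0x08B00
  0x8B00 + 0x2EF8 = 0x0B9F8
  0xB9F8 + 0xAB46 = 0x1653E → wrap carry → 0x653F
  0x653F + 0xBA85 = 0x11FC4 → wrap carry → 0x1FC5
  0x1FC5 + 0xF98C = 0x11951 → wrap carry → 0x1952
One's-complement sum = 0x1952.
Checksum = ~0x1952 & 0xFFFF = 0xE6AD.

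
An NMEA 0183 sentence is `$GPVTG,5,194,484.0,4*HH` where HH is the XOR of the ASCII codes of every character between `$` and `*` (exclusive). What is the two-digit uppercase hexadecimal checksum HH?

49

XOR the ASCII codes of the payload characters:
  'G' = 0x47 → acc = 0x47
  'P' = 0x50 → acc = 0x17
  'V' = 0x56 → acc = 0x41
  'T' = 0x54 → acc = 0x15
  'G' = 0x47 → acc = 0x52
  ',' = 0x2C → acc = 0x7E
  '5' = 0x35 → acc = 0x4B
  ',' = 0x2C → acc = 0x67
  '1' = 0x31 → acc = 0x56
  '9' = 0x39 → acc = 0x6F
  '4' = 0x34 → acc = 0x5B
  ',' = 0x2C → acc = 0x77
  '4' = 0x34 → acc = 0x43
  '8' = 0x38 → acc = 0x7B
  '4' = 0x34 → acc = 0x4F
  '.' = 0x2E → acc = 0x61
  '0' = 0x30 → acc = 0x51
  ',' = 0x2C → acc = 0x7D
  '4' = 0x34 → acc = 0x49
Checksum = 0x49.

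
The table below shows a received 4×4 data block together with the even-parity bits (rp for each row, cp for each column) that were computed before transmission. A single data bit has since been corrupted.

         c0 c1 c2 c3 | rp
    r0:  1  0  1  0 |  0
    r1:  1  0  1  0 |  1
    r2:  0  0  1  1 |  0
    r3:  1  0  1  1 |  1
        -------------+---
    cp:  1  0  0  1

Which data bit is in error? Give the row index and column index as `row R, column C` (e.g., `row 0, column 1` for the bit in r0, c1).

Recompute each row's even parity and compare to rp:
  r0: data parity 0, sent rp 0 → ok
  r1: data parity 0, sent rp 1 → mismatch
  r2: data parity 0, sent rp 0 → ok
  r3: data parity 1, sent rp 1 → ok
Recompute each column's even parity and compare to cp:
  c0: data parity 1, sent cp 1 → ok
  c1: data parity 0, sent cp 0 → ok
  c2: data parity 0, sent cp 0 → ok
  c3: data parity 0, sent cp 1 → mismatch
Exactly one row (r1) and one column (c3) fail → the flipped bit is at their intersection.

row 1, column 3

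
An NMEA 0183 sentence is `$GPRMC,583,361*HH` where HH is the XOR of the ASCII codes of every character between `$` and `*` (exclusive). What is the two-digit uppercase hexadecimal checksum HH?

41

XOR the ASCII codes of the payload characters:
  'G' = 0x47 → acc = 0x47
  'P' = 0x50 → acc = 0x17
  'R' = 0x52 → acc = 0x45
  'M' = 0x4D → acc = 0x08
  'C' = 0x43 → acc = 0x4B
  ',' = 0x2C → acc = 0x67
  '5' = 0x35 → acc = 0x52
  '8' = 0x38 → acc = 0x6A
  '3' = 0x33 → acc = 0x59
  ',' = 0x2C → acc = 0x75
  '3' = 0x33 → acc = 0x46
  '6' = 0x36 → acc = 0x70
  '1' = 0x31 → acc = 0x41
Checksum = 0x41.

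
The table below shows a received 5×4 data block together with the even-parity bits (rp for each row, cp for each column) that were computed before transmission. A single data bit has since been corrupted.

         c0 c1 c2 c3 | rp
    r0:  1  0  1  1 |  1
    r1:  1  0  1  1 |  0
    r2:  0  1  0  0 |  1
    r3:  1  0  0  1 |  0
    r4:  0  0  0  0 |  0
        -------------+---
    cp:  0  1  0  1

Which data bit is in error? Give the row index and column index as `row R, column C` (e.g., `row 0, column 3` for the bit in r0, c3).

Recompute each row's even parity and compare to rp:
  r0: data parity 1, sent rp 1 → ok
  r1: data parity 1, sent rp 0 → mismatch
  r2: data parity 1, sent rp 1 → ok
  r3: data parity 0, sent rp 0 → ok
  r4: data parity 0, sent rp 0 → ok
Recompute each column's even parity and compare to cp:
  c0: data parity 1, sent cp 0 → mismatch
  c1: data parity 1, sent cp 1 → ok
  c2: data parity 0, sent cp 0 → ok
  c3: data parity 1, sent cp 1 → ok
Exactly one row (r1) and one column (c0) fail → the flipped bit is at their intersection.

row 1, column 0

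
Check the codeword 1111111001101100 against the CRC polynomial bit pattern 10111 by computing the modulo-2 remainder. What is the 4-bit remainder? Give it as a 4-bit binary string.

Modulo-2 division of 1111111001101100 by 10111:
  pos 0: 11111 XOR 10111 = 01000
  pos 1: 10001 XOR 10111 = 00110
  pos 3: 11010 XOR 10111 = 01101
  pos 4: 11010 XOR 10111 = 01101
  pos 5: 11011 XOR 10111 = 01100
  pos 6: 11001 XOR 10111 = 01110
  pos 7: 11100 XOR 10111 = 01011
  pos 8: 10111 XOR 10111 = 00000
Remainder = 0100 (nonzero — an error is detected).

0100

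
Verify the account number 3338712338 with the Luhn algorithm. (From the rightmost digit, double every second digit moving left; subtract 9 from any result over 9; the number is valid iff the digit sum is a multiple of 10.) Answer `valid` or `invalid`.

valid

From the right, keep odd positions and double even positions (subtract 9 from any doubled value over 9):
  doubled (positions 2,4,...): 6 4 5 6 6 → sum 27
  kept (positions 1,3,...): 8 3 1 8 3 → sum 23
Total = 50.
50 mod 10 = 0, so the number is valid.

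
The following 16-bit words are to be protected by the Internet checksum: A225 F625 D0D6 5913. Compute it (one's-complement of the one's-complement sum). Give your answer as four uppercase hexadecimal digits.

3DCA

One's-complement addition (fold any carry out of bit 15 back into bit 0):
  0xA225 + 0xF625 = 0x1984A → wrap carry → 0x984B
  0x984B + 0xD0D6 = 0x16921 → wrap carry → 0x6922
  0x6922 + 0x5913 = 0x0C235
One's-complement sum = 0xC235.
Checksum = ~0xC235 & 0xFFFF = 0x3DCA.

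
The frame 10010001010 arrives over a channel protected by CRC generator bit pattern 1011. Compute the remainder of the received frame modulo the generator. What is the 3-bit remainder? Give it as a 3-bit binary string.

011

Modulo-2 division of 10010001010 by 1011:
  pos 0: 1001 XOR 1011 = 0010
  pos 2: 1000 XOR 1011 = 0011
  pos 4: 1101 XOR 1011 = 0110
  pos 5: 1100 XOR 1011 = 0111
  pos 6: 1111 XOR 1011 = 0100
  pos 7: 1000 XOR 1011 = 0011
Remainder = 011 (nonzero — an error is detected).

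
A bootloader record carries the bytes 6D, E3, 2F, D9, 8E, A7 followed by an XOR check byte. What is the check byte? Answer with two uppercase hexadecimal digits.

XOR the bytes together:
  start with 0x6D
  0x6D ⊕ 0xE3 = 0x8E
  0x8E ⊕ 0x2F = 0xA1
  0xA1 ⊕ 0xD9 = 0x78
  0x78 ⊕ 0x8E = 0xF6
  0xF6 ⊕ 0xA7 = 0x51

51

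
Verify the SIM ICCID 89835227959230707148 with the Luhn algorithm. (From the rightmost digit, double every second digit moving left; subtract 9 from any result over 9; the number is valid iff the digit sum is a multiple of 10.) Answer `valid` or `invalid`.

From the right, keep odd positions and double even positions (subtract 9 from any doubled value over 9):
  doubled (positions 2,4,...): 8 5 5 6 9 9 4 1 7 7 → sum 61
  kept (positions 1,3,...): 8 1 0 0 2 5 7 2 3 9 → sum 37
Total = 98.
98 mod 10 = 8, so the number is invalid.

invalid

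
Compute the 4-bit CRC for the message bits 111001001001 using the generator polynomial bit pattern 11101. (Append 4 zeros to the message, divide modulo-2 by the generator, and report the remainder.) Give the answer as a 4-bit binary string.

Append 4 zeros: 1110010010010000. Divide by 11101 (XOR where the leading bit is 1):
  pos 0: 11100 XOR 11101 = 00001
  pos 4: 11001 XOR 11101 = 00100
  pos 6: 10000 XOR 11101 = 01101
  pos 7: 11011 XOR 11101 = 00110
  pos 9: 11000 XOR 11101 = 00101
  pos 11: 10100 XOR 11101 = 01001
Remainder (last 4 bits) = 1001. This is the CRC / FCS.

1001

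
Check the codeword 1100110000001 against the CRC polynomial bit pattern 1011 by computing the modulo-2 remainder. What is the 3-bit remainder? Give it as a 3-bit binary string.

Modulo-2 division of 1100110000001 by 1011:
  pos 0: 1100 XOR 1011 = 0111
  pos 1: 1111 XOR 1011 = 0100
  pos 2: 1001 XOR 1011 = 0010
  pos 4: 1000 XOR 1011 = 0011
  pos 6: 1100 XOR 1011 = 0111
  pos 7: 1110 XOR 1011 = 0101
  pos 8: 1010 XOR 1011 = 0001
Remainder = 011 (nonzero — an error is detected).

011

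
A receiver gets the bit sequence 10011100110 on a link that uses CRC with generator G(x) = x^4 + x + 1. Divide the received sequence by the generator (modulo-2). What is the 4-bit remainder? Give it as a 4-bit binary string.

Modulo-2 division of 10011100110 by 10011:
  pos 0: 10011 XOR 10011 = 00000
  pos 5: 10011 XOR 10011 = 00000
Remainder = 0000 (zero — the frame passes the CRC check).

0000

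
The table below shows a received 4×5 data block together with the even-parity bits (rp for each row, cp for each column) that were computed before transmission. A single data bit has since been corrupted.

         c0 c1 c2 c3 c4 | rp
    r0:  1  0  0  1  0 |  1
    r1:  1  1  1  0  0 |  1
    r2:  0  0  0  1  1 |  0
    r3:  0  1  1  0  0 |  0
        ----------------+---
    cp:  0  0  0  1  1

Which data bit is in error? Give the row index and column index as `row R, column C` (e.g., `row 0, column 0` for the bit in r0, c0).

row 0, column 3

Recompute each row's even parity and compare to rp:
  r0: data parity 0, sent rp 1 → mismatch
  r1: data parity 1, sent rp 1 → ok
  r2: data parity 0, sent rp 0 → ok
  r3: data parity 0, sent rp 0 → ok
Recompute each column's even parity and compare to cp:
  c0: data parity 0, sent cp 0 → ok
  c1: data parity 0, sent cp 0 → ok
  c2: data parity 0, sent cp 0 → ok
  c3: data parity 0, sent cp 1 → mismatch
  c4: data parity 1, sent cp 1 → ok
Exactly one row (r0) and one column (c3) fail → the flipped bit is at their intersection.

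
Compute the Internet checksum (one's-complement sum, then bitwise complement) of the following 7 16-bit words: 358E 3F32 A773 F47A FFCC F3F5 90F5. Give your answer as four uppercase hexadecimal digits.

6A98

One's-complement addition (fold any carry out of bit 15 back into bit 0):
  0x358E + 0x3F32 = 0x074C0
  0x74C0 + 0xA773 = 0x11C33 → wrap carry → 0x1C34
  0x1C34 + 0xF47A = 0x110AE → wrap carry → 0x10AF
  0x10AF + 0xFFCC = 0x1107B → wrap carry → 0x107C
  0x107C + 0xF3F5 = 0x10471 → wrap carry → 0x0472
  0x0472 + 0x90F5 = 0x09567
One's-complement sum = 0x9567.
Checksum = ~0x9567 & 0xFFFF = 0x6A98.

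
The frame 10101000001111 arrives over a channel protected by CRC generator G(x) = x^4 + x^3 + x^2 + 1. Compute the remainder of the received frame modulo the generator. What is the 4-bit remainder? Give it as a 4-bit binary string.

1000

Modulo-2 division of 10101000001111 by 11101:
  pos 0: 10101 XOR 11101 = 01000
  pos 1: 10000 XOR 11101 = 01101
  pos 2: 11010 XOR 11101 = 00111
  pos 4: 11100 XOR 11101 = 00001
  pos 8: 10111 XOR 11101 = 01010
  pos 9: 10101 XOR 11101 = 01000
Remainder = 1000 (nonzero — an error is detected).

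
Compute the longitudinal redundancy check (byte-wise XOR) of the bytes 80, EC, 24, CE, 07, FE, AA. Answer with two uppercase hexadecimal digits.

D5

XOR the bytes together:
  start with 0x80
  0x80 ⊕ 0xEC = 0x6C
  0x6C ⊕ 0x24 = 0x48
  0x48 ⊕ 0xCE = 0x86
  0x86 ⊕ 0x07 = 0x81
  0x81 ⊕ 0xFE = 0x7F
  0x7F ⊕ 0xAA = 0xD5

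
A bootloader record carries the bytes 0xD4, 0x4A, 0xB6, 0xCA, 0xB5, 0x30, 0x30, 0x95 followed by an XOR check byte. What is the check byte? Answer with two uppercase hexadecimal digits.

XOR the bytes together:
  start with 0xD4
  0xD4 ⊕ 0x4A = 0x9E
  0x9E ⊕ 0xB6 = 0x28
  0x28 ⊕ 0xCA = 0xE2
  0xE2 ⊕ 0xB5 = 0x57
  0x57 ⊕ 0x30 = 0x67
  0x67 ⊕ 0x30 = 0x57
  0x57 ⊕ 0x95 = 0xC2

C2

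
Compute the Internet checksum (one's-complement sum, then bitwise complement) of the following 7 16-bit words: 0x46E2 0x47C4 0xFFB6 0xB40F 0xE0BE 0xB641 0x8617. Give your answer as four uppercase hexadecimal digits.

One's-complement addition (fold any carry out of bit 15 back into bit 0):
  0x46E2 + 0x47C4 = 0x08EA6
  0x8EA6 + 0xFFB6 = 0x18E5C → wrap carry → 0x8E5D
  0x8E5D + 0xB40F = 0x1426C → wrap carry → 0x426D
  0x426D + 0xE0BE = 0x1232B → wrap carry → 0x232C
  0x232C + 0xB641 = 0x0D96D
  0xD96D + 0x8617 = 0x15F84 → wrap carry → 0x5F85
One's-complement sum = 0x5F85.
Checksum = ~0x5F85 & 0xFFFF = 0xA07A.

A07A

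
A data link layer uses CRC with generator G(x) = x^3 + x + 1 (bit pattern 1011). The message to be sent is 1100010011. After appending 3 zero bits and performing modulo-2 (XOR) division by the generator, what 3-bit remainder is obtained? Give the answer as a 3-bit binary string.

101

Append 3 zeros: 1100010011000. Divide by 1011 (XOR where the leading bit is 1):
  pos 0: 1100 XOR 1011 = 0111
  pos 1: 1110 XOR 1011 = 0101
  pos 2: 1011 XOR 1011 = 0000
  pos 8: 1100 XOR 1011 = 0111
  pos 9: 1110 XOR 1011 = 0101
Remainder (last 3 bits) = 101. This is the CRC / FCS.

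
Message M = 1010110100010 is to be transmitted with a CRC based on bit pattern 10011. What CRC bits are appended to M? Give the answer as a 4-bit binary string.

0110

Append 4 zeros: 10101101000100000. Divide by 10011 (XOR where the leading bit is 1):
  pos 0: 10101 XOR 10011 = 00110
  pos 2: 11010 XOR 10011 = 01001
  pos 3: 10011 XOR 10011 = 00000
  pos 11: 10000 XOR 10011 = 00011
Remainder (last 4 bits) = 0110. This is the CRC / FCS.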